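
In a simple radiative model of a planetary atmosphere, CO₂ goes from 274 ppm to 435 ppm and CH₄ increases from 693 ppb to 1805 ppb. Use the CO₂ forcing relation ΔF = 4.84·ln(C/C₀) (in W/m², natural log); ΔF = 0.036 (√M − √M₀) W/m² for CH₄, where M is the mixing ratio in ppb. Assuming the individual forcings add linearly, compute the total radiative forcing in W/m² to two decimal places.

CO₂: 4.84 × ln(435/274) = 4.84 × ln(1.58759) = 4.84 × 0.46222 = 2.2371 W/m².
CH₄: 0.036 × (√1805 − √693) = 0.036 × (42.4853 − 26.3249) = 0.036 × 16.1604 = 0.5818 W/m².
Total ΔF = 2.2371 + 0.5818 = 2.8189 W/m².

ΔF = 2.82 W/m²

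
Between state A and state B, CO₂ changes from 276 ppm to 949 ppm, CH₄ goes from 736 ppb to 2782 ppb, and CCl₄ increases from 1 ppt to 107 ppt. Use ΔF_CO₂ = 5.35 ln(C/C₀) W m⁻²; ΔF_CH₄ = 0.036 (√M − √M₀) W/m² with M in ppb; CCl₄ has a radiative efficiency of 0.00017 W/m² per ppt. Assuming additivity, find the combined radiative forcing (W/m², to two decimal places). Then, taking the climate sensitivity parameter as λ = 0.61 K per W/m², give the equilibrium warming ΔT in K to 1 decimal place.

ΔF = 7.55 W/m²; ΔT = 4.6 K

CO₂: 5.35 × ln(949/276) = 5.35 × ln(3.43841) = 5.35 × 1.23501 = 6.6073 W/m².
CH₄: 0.036 × (√2782 − √736) = 0.036 × (52.7447 − 27.1293) = 0.036 × 25.6154 = 0.9222 W/m².
CCl₄: ΔF = 0.00017 × (107 − 1) = 0.00017 × 106 = 0.0180 W/m².
Total ΔF = 6.6073 + 0.9222 + 0.0180 = 7.5475 W/m².
ΔT = λ ΔF = 0.61 × 7.55 = 4.6055 K.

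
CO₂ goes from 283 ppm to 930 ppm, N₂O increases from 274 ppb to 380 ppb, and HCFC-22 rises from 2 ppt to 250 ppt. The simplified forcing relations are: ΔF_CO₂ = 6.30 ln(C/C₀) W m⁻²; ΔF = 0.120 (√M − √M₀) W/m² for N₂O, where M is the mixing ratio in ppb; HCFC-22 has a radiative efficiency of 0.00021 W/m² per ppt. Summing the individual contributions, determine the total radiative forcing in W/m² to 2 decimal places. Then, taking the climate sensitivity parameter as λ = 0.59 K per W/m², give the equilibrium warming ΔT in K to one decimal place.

ΔF = 7.90 W/m²; ΔT = 4.7 K

CO₂: 6.30 × ln(930/283) = 6.30 × ln(3.28622) = 6.30 × 1.18974 = 7.4954 W/m².
N₂O: 0.120 × (√380 − √274) = 0.120 × (19.4936 − 16.5529) = 0.120 × 2.9407 = 0.3529 W/m².
HCFC-22: ΔF = 0.00021 × (250 − 2) = 0.00021 × 248 = 0.0521 W/m².
Total ΔF = 7.4954 + 0.3529 + 0.0521 = 7.9004 W/m².
ΔT = λ ΔF = 0.59 × 7.90 = 4.6610 K.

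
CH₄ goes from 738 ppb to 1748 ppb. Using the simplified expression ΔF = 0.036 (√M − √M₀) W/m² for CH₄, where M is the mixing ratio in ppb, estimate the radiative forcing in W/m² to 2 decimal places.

ΔF = 0.53 W/m²

CH₄: 0.036 × (√1748 − √738) = 0.036 × (41.8091 − 27.1662) = 0.036 × 14.6429 = 0.5271 W/m².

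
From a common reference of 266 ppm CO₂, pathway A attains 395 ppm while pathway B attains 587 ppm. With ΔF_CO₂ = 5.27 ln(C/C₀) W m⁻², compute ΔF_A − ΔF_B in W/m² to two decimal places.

ΔF_A = 5.27 ln(395/266) = 5.27 × 0.39539 = 2.0837 W/m².
ΔF_B = 5.27 ln(587/266) = 5.27 × 0.79153 = 4.1714 W/m².
Difference: 2.0837 − 4.1714 = -2.0877 W/m².
(Equivalently, ΔF_A − ΔF_B = 5.27 ln(395/587) = 5.27 × -0.39614 = -2.0877 W/m².)

ΔF_A − ΔF_B = -2.09 W/m²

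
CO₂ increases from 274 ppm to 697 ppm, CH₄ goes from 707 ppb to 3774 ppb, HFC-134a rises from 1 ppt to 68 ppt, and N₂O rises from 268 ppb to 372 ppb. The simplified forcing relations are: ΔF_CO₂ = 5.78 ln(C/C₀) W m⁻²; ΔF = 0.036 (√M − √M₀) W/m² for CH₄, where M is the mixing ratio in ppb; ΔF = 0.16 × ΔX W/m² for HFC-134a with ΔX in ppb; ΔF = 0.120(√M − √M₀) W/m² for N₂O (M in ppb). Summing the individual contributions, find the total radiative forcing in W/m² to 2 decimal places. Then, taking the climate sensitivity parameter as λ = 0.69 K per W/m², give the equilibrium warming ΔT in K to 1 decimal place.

ΔF = 7.01 W/m²; ΔT = 4.8 K

CO₂: 5.78 × ln(697/274) = 5.78 × ln(2.54380) = 5.78 × 0.93366 = 5.3966 W/m².
CH₄: 0.036 × (√3774 − √707) = 0.036 × (61.4329 − 26.5895) = 0.036 × 34.8434 = 1.2544 W/m².
HFC-134a: Δ = 68 − 1 = 67 ppt = 0.067 ppb; ΔF = 0.16 × 0.067 = 0.0107 W/m².
N₂O: 0.120 × (√372 − √268) = 0.120 × (19.2873 − 16.3707) = 0.120 × 2.9166 = 0.3500 W/m².
Total ΔF = 5.3966 + 1.2544 + 0.0107 + 0.3500 = 7.0117 W/m².
ΔT = λ ΔF = 0.69 × 7.01 = 4.8369 K.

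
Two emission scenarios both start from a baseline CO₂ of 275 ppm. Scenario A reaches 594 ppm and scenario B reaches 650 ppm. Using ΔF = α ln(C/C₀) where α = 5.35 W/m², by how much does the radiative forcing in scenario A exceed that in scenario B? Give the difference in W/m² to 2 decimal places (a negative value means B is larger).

ΔF_A − ΔF_B = -0.48 W/m²

ΔF_A = 5.35 ln(594/275) = 5.35 × 0.77011 = 4.1201 W/m².
ΔF_B = 5.35 ln(650/275) = 5.35 × 0.86020 = 4.6021 W/m².
Difference: 4.1201 − 4.6021 = -0.4820 W/m².
(Equivalently, ΔF_A − ΔF_B = 5.35 ln(594/650) = 5.35 × -0.09009 = -0.4820 W/m².)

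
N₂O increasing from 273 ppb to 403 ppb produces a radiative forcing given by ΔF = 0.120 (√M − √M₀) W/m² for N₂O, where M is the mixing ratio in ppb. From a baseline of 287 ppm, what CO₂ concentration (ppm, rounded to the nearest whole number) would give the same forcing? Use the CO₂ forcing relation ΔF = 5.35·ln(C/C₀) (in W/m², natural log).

C ≈ 311 ppm

N₂O forcing: 0.120 × (√403 − √273) = 0.120 × (20.0749 − 16.5227) = 0.120 × 3.5522 = 0.42626 W/m².
Set 5.35 ln(C/287) = 0.42626: ln(C/287) = 0.42626/5.35 = 0.07967, so C = 287 × e^0.07967 = 287 × 1.08293 = 310.80 ppm.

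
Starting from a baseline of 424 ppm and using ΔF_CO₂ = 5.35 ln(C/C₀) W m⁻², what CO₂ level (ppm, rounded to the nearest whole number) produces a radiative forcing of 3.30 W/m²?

C ≈ 786 ppm

Set 5.35 ln(C/424) = 3.30, so ln(C/424) = 3.30/5.35 = 0.61682.
Then C/424 = e^0.61682 = 1.85303, giving C = 424 × 1.85303 = 785.68 ppm.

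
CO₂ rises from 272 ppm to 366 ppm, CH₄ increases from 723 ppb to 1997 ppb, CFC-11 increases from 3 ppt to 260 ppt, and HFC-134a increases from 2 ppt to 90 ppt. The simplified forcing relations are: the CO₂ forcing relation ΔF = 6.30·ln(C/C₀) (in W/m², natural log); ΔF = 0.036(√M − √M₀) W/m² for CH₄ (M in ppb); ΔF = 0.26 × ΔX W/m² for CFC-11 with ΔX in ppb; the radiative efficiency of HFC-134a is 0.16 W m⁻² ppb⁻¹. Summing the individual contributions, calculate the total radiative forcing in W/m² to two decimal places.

ΔF = 2.59 W/m²

CO₂: 6.30 × ln(366/272) = 6.30 × ln(1.34559) = 6.30 × 0.29683 = 1.8700 W/m².
CH₄: 0.036 × (√1997 − √723) = 0.036 × (44.6878 − 26.8887) = 0.036 × 17.7991 = 0.6408 W/m².
CFC-11: Δ = 260 − 3 = 257 ppt = 0.257 ppb; ΔF = 0.26 × 0.257 = 0.0668 W/m².
HFC-134a: Δ = 90 − 2 = 88 ppt = 0.088 ppb; ΔF = 0.16 × 0.088 = 0.0141 W/m².
Total ΔF = 1.8700 + 0.6408 + 0.0668 + 0.0141 = 2.5917 W/m².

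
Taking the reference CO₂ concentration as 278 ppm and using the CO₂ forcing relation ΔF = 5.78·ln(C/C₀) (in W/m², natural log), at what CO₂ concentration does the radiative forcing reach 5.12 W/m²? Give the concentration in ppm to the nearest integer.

C ≈ 674 ppm

Set 5.78 ln(C/278) = 5.12, so ln(C/278) = 5.12/5.78 = 0.88581.
Then C/278 = e^0.88581 = 2.42495, giving C = 278 × 2.42495 = 674.14 ppm.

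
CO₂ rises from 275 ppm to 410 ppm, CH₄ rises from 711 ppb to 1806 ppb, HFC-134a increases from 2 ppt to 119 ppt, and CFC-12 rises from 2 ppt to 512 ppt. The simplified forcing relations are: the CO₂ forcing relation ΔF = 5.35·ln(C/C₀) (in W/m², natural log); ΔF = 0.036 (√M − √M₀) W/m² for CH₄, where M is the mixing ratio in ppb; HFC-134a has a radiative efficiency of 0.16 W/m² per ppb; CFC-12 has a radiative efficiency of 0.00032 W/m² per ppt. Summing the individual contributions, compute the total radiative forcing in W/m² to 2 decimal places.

CO₂: 5.35 × ln(410/275) = 5.35 × ln(1.49091) = 5.35 × 0.39939 = 2.1367 W/m².
CH₄: 0.036 × (√1806 − √711) = 0.036 × (42.4971 − 26.6646) = 0.036 × 15.8325 = 0.5700 W/m².
HFC-134a: Δ = 119 − 2 = 117 ppt = 0.117 ppb; ΔF = 0.16 × 0.117 = 0.0187 W/m².
CFC-12: ΔF = 0.00032 × (512 − 2) = 0.00032 × 510 = 0.1632 W/m².
Total ΔF = 2.1367 + 0.5700 + 0.0187 + 0.1632 = 2.8886 W/m².

ΔF = 2.89 W/m²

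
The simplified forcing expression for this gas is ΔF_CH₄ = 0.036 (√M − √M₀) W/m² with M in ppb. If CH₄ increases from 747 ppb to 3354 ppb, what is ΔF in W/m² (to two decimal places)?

CH₄: 0.036 × (√3354 − √747) = 0.036 × (57.9137 − 27.3313) = 0.036 × 30.5824 = 1.1010 W/m².

ΔF = 1.10 W/m²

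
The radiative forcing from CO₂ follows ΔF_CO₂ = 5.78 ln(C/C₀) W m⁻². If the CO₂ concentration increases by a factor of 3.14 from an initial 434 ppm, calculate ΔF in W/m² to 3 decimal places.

ΔF = 6.614 W/m²

Because the forcing depends only on the ratio C/C₀, the initial concentration does not enter.
ΔF = 5.78 × ln(3.14) = 5.78 × 1.14422 = 6.6136 W/m².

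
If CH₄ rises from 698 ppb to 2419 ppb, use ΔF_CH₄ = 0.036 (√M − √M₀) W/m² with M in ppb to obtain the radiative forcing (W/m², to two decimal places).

ΔF = 0.82 W/m²

CH₄: 0.036 × (√2419 − √698) = 0.036 × (49.1833 − 26.4197) = 0.036 × 22.7636 = 0.8195 W/m².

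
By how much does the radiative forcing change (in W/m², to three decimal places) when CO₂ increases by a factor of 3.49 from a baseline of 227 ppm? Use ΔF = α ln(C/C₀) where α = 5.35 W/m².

ΔF = 5.35 × ln(3.49) = 5.35 × 1.24990 = 6.6870 W/m².

ΔF = 6.687 W/m²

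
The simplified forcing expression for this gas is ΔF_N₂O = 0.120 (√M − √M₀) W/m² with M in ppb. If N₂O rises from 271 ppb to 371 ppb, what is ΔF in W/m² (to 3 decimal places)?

N₂O: 0.120 × (√371 − √271) = 0.120 × (19.2614 − 16.4621) = 0.120 × 2.7993 = 0.3359 W/m².

ΔF = 0.336 W/m²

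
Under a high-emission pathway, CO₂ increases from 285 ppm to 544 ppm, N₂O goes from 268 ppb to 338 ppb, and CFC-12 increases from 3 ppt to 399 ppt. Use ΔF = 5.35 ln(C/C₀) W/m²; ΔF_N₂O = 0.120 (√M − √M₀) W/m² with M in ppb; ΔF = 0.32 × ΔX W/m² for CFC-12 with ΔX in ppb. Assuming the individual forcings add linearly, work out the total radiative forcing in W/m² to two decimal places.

ΔF = 3.83 W/m²

CO₂: 5.35 × ln(544/285) = 5.35 × ln(1.90877) = 5.35 × 0.64646 = 3.4586 W/m².
N₂O: 0.120 × (√338 − √268) = 0.120 × (18.3848 − 16.3707) = 0.120 × 2.0141 = 0.2417 W/m².
CFC-12: Δ = 399 − 3 = 396 ppt = 0.396 ppb; ΔF = 0.32 × 0.396 = 0.1267 W/m².
Total ΔF = 3.4586 + 0.2417 + 0.1267 = 3.8270 W/m².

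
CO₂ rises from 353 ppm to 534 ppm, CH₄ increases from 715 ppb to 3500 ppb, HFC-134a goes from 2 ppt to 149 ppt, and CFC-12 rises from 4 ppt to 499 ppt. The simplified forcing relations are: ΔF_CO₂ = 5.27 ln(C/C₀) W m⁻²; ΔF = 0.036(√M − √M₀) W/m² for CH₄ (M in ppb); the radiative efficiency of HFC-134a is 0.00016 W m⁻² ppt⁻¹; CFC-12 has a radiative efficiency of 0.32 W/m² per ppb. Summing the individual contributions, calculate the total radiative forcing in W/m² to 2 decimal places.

CO₂: 5.27 × ln(534/353) = 5.27 × ln(1.51275) = 5.27 × 0.41393 = 2.1814 W/m².
CH₄: 0.036 × (√3500 − √715) = 0.036 × (59.1608 − 26.7395) = 0.036 × 32.4213 = 1.1672 W/m².
HFC-134a: ΔF = 0.00016 × (149 − 2) = 0.00016 × 147 = 0.0235 W/m².
CFC-12: Δ = 499 − 4 = 495 ppt = 0.495 ppb; ΔF = 0.32 × 0.495 = 0.1584 W/m².
Total ΔF = 2.1814 + 1.1672 + 0.0235 + 0.1584 = 3.5305 W/m².

ΔF = 3.53 W/m²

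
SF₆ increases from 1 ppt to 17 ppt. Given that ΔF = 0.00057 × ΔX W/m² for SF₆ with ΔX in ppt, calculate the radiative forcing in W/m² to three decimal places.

ΔF = 0.009 W/m²

SF₆: ΔF = 0.00057 × (17 − 1) = 0.00057 × 16 = 0.0091 W/m².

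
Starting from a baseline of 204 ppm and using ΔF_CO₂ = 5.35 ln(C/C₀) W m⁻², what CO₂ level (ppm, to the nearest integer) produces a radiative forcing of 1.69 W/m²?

C ≈ 280 ppm

Set 5.35 ln(C/204) = 1.69, so ln(C/204) = 1.69/5.35 = 0.31589.
Then C/204 = e^0.31589 = 1.37148, giving C = 204 × 1.37148 = 279.78 ppm.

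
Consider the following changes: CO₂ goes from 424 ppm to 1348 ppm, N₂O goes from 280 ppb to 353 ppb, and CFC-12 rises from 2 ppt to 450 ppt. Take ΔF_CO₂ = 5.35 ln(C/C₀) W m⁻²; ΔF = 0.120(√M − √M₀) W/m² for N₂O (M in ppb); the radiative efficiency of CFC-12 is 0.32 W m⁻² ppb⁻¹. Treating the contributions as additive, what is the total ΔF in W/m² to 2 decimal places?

CO₂: 5.35 × ln(1348/424) = 5.35 × ln(3.17925) = 5.35 × 1.15665 = 6.1881 W/m².
N₂O: 0.120 × (√353 − √280) = 0.120 × (18.7883 − 16.7332) = 0.120 × 2.0551 = 0.2466 W/m².
CFC-12: Δ = 450 − 2 = 448 ppt = 0.448 ppb; ΔF = 0.32 × 0.448 = 0.1434 W/m².
Total ΔF = 6.1881 + 0.2466 + 0.1434 = 6.5781 W/m².

ΔF = 6.58 W/m²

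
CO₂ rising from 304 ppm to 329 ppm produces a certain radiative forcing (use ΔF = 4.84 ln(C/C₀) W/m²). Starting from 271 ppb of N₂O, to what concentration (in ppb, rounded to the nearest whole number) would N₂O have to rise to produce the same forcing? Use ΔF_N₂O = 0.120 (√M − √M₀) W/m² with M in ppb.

M ≈ 386 ppb

CO₂ forcing: 4.84 × ln(329/304) = 4.84 × 0.079030 = 0.38251 W/m².
Set 0.120(√M − √271) = 0.38251: √M = 0.38251/0.120 + √271 = 3.1876 + 16.4621 = 19.6497.
M = (19.6497)² = 386.11 ppb.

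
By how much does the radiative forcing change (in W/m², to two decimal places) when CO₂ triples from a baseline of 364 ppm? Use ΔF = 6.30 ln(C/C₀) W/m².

ΔF = 6.92 W/m²

Because the forcing depends only on the ratio C/C₀, the initial concentration does not enter.
ΔF = 6.30 × ln(3) = 6.30 × 1.09861 = 6.9212 W/m².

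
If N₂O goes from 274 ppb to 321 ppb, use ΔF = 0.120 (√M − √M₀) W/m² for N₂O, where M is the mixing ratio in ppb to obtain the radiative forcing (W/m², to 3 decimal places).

N₂O: 0.120 × (√321 − √274) = 0.120 × (17.9165 − 16.5529) = 0.120 × 1.3636 = 0.1636 W/m².

ΔF = 0.164 W/m²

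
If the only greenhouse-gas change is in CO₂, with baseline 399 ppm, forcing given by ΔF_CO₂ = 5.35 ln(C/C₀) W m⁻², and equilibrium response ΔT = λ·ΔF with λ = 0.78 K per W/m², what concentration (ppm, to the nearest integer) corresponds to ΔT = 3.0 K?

C ≈ 819 ppm

Required forcing: ΔF = ΔT/λ = 3.0/0.78 = 3.8462 W/m².
Then ln(C/399) = ΔF/5.35 = 3.8462/5.35 = 0.71892.
So C = 399 × e^0.71892 = 399 × 2.05222 = 818.84 ppm.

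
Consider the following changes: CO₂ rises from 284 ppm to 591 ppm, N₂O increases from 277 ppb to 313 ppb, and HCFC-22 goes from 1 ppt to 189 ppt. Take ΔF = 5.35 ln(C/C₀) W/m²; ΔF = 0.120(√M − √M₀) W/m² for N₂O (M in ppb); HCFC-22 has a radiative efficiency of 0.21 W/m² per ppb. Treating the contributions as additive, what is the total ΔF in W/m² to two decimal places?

ΔF = 4.09 W/m²

CO₂: 5.35 × ln(591/284) = 5.35 × ln(2.08099) = 5.35 × 0.73284 = 3.9207 W/m².
N₂O: 0.120 × (√313 − √277) = 0.120 × (17.6918 − 16.6433) = 0.120 × 1.0485 = 0.1258 W/m².
HCFC-22: Δ = 189 − 1 = 188 ppt = 0.188 ppb; ΔF = 0.21 × 0.188 = 0.0395 W/m².
Total ΔF = 3.9207 + 0.1258 + 0.0395 = 4.0860 W/m².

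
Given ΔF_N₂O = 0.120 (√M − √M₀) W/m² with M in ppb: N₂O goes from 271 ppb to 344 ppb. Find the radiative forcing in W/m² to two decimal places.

N₂O: 0.120 × (√344 − √271) = 0.120 × (18.5472 − 16.4621) = 0.120 × 2.0851 = 0.2502 W/m².

ΔF = 0.25 W/m²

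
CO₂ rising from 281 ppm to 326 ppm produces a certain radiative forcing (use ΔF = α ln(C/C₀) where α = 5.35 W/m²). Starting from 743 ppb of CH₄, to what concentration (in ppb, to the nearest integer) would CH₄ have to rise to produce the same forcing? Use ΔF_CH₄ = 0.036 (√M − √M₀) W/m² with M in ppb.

CO₂ forcing: 5.35 × ln(326/281) = 5.35 × 0.148543 = 0.79471 W/m².
Set 0.036(√M − √743) = 0.79471: √M = 0.79471/0.036 + √743 = 22.0753 + 27.2580 = 49.3333.
M = (49.3333)² = 2433.77 ppb.

M ≈ 2434 ppb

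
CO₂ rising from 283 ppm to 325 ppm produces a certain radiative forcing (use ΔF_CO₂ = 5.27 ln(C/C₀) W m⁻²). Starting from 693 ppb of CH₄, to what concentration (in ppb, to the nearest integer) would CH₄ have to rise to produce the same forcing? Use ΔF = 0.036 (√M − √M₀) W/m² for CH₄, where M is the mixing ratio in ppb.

CO₂ forcing: 5.27 × ln(325/283) = 5.27 × 0.138378 = 0.72925 W/m².
Set 0.036(√M − √693) = 0.72925: √M = 0.72925/0.036 + √693 = 20.2569 + 26.3249 = 46.5818.
M = (46.5818)² = 2169.86 ppb.

M ≈ 2170 ppb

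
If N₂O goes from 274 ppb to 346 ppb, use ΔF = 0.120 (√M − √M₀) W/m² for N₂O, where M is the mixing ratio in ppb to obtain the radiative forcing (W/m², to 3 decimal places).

ΔF = 0.246 W/m²

N₂O: 0.120 × (√346 − √274) = 0.120 × (18.6011 − 16.5529) = 0.120 × 2.0482 = 0.2458 W/m².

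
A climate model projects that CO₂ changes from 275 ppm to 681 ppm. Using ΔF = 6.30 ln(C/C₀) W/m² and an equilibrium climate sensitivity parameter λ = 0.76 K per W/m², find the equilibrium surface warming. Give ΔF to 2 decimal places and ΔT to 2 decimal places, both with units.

ΔF = 5.71 W/m²; ΔT = 4.34 K

CO₂: 6.30 × ln(681/275) = 6.30 × ln(2.47636) = 6.30 × 0.90679 = 5.7128 W/m².
ΔT = λ ΔF = 0.76 × 5.71 = 4.3396 K.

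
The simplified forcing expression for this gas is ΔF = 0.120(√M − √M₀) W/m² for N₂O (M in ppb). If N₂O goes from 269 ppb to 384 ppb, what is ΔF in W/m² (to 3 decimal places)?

ΔF = 0.383 W/m²

N₂O: 0.120 × (√384 − √269) = 0.120 × (19.5959 − 16.4012) = 0.120 × 3.1947 = 0.3834 W/m².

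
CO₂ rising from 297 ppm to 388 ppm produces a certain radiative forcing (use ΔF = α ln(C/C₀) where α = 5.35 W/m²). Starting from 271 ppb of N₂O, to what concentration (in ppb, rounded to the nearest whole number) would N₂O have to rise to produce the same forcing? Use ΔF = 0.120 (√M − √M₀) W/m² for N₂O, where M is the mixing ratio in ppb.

M ≈ 805 ppb

CO₂ forcing: 5.35 × ln(388/297) = 5.35 × 0.267273 = 1.42991 W/m².
Set 0.120(√M − √271) = 1.42991: √M = 1.42991/0.120 + √271 = 11.9159 + 16.4621 = 28.3780.
M = (28.3780)² = 805.31 ppb.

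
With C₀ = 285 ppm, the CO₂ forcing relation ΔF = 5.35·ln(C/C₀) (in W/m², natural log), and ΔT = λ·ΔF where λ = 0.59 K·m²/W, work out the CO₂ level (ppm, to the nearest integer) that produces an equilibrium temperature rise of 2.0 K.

C ≈ 537 ppm

Required forcing: ΔF = ΔT/λ = 2.0/0.59 = 3.3898 W/m².
Then ln(C/285) = ΔF/5.35 = 3.3898/5.35 = 0.63361.
So C = 285 × e^0.63361 = 285 × 1.88440 = 537.05 ppm.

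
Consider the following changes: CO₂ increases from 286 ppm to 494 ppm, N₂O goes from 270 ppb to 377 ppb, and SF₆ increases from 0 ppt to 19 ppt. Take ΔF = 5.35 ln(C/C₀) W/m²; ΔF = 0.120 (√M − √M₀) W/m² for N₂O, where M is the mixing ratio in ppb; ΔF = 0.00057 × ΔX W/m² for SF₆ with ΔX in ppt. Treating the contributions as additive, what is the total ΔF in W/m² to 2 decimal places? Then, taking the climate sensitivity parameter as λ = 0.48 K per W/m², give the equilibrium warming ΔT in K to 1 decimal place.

CO₂: 5.35 × ln(494/286) = 5.35 × ln(1.72727) = 5.35 × 0.54654 = 2.9240 W/m².
N₂O: 0.120 × (√377 − √270) = 0.120 × (19.4165 − 16.4317) = 0.120 × 2.9848 = 0.3582 W/m².
SF₆: ΔF = 0.00057 × (19 − 0) = 0.00057 × 19 = 0.0108 W/m².
Total ΔF = 2.9240 + 0.3582 + 0.0108 = 3.2930 W/m².
ΔT = λ ΔF = 0.48 × 3.29 = 1.5792 K.

ΔF = 3.29 W/m²; ΔT = 1.6 K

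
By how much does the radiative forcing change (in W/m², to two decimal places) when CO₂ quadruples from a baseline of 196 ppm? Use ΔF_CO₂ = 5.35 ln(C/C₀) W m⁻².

ΔF = 7.42 W/m²

Because the forcing depends only on the ratio C/C₀, the initial concentration does not enter.
ΔF = 5.35 × ln(4) = 5.35 × 1.38629 = 7.4167 W/m².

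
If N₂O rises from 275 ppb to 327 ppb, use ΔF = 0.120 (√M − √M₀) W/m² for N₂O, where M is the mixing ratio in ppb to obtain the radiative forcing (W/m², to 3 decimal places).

ΔF = 0.180 W/m²

N₂O: 0.120 × (√327 − √275) = 0.120 × (18.0831 − 16.5831) = 0.120 × 1.5000 = 0.1800 W/m².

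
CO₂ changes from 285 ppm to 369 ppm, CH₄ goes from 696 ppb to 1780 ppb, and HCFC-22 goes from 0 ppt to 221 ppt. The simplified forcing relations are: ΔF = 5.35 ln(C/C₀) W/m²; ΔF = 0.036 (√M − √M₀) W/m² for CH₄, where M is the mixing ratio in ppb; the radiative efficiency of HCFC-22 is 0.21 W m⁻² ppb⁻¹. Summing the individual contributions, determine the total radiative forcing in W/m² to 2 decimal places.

ΔF = 2.00 W/m²

CO₂: 5.35 × ln(369/285) = 5.35 × ln(1.29474) = 5.35 × 0.25831 = 1.3820 W/m².
CH₄: 0.036 × (√1780 − √696) = 0.036 × (42.1900 − 26.3818) = 0.036 × 15.8082 = 0.5691 W/m².
HCFC-22: Δ = 221 − 0 = 221 ppt = 0.221 ppb; ΔF = 0.21 × 0.221 = 0.0464 W/m².
Total ΔF = 1.3820 + 0.5691 + 0.0464 = 1.9975 W/m².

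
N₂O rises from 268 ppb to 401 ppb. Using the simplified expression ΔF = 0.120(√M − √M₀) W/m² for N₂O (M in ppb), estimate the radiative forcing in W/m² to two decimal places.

N₂O: 0.120 × (√401 − √268) = 0.120 × (20.0250 − 16.3707) = 0.120 × 3.6543 = 0.4385 W/m².

ΔF = 0.44 W/m²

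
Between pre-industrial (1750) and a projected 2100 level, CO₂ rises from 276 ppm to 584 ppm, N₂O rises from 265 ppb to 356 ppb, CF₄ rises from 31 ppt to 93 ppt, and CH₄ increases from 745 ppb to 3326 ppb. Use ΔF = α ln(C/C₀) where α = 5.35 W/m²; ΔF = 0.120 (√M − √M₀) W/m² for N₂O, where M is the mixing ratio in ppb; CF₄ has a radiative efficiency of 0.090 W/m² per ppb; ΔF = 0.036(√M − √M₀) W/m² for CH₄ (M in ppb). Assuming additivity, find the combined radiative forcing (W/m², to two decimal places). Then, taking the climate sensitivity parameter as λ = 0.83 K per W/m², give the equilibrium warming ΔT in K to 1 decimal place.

CO₂: 5.35 × ln(584/276) = 5.35 × ln(2.11594) = 5.35 × 0.74950 = 4.0098 W/m².
N₂O: 0.120 × (√356 − √265) = 0.120 × (18.8680 − 16.2788) = 0.120 × 2.5892 = 0.3107 W/m².
CF₄: Δ = 93 − 31 = 62 ppt = 0.062 ppb; ΔF = 0.090 × 0.062 = 0.0056 W/m².
CH₄: 0.036 × (√3326 − √745) = 0.036 × (57.6715 − 27.2947) = 0.036 × 30.3768 = 1.0936 W/m².
Total ΔF = 4.0098 + 0.3107 + 0.0056 + 1.0936 = 5.4197 W/m².
ΔT = λ ΔF = 0.83 × 5.42 = 4.4986 K.

ΔF = 5.42 W/m²; ΔT = 4.5 K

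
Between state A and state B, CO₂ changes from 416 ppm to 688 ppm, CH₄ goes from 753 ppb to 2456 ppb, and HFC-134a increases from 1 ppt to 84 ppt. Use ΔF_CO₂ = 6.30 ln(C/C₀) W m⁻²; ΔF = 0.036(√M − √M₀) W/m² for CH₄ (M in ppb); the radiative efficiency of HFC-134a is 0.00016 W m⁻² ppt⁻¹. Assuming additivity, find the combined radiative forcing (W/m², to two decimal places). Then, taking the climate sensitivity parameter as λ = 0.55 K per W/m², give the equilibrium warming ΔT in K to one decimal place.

CO₂: 6.30 × ln(688/416) = 6.30 × ln(1.65385) = 6.30 × 0.50311 = 3.1696 W/m².
CH₄: 0.036 × (√2456 − √753) = 0.036 × (49.5580 − 27.4408) = 0.036 × 22.1172 = 0.7962 W/m².
HFC-134a: ΔF = 0.00016 × (84 − 1) = 0.00016 × 83 = 0.0133 W/m².
Total ΔF = 3.1696 + 0.7962 + 0.0133 = 3.9791 W/m².
ΔT = λ ΔF = 0.55 × 3.98 = 2.1890 K.

ΔF = 3.98 W/m²; ΔT = 2.2 K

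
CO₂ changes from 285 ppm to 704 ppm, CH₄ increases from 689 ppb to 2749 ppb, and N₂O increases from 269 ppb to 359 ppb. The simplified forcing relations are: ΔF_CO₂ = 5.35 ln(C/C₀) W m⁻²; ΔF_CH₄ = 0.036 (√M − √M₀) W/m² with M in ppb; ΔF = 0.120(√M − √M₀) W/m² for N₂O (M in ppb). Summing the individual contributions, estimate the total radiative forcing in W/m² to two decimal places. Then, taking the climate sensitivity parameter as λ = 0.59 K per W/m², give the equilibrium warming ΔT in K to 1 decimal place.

ΔF = 6.09 W/m²; ΔT = 3.6 K

CO₂: 5.35 × ln(704/285) = 5.35 × ln(2.47018) = 5.35 × 0.90429 = 4.8380 W/m².
CH₄: 0.036 × (√2749 − √689) = 0.036 × (52.4309 − 26.2488) = 0.036 × 26.1821 = 0.9426 W/m².
N₂O: 0.120 × (√359 − √269) = 0.120 × (18.9473 − 16.4012) = 0.120 × 2.5461 = 0.3055 W/m².
Total ΔF = 4.8380 + 0.9426 + 0.3055 = 6.0861 W/m².
ΔT = λ ΔF = 0.59 × 6.09 = 3.5931 K.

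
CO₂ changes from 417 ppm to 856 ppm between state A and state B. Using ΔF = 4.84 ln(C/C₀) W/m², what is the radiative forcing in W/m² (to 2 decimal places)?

CO₂ absorption bands are partially saturated, so forcing scales with the logarithm of the concentration ratio.
CO₂: 4.84 × ln(856/417) = 4.84 × ln(2.05276) = 4.84 × 0.71919 = 3.4809 W/m².

ΔF = 3.48 W/m²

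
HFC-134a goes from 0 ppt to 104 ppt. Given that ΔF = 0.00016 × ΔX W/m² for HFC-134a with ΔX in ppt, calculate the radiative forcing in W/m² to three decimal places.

HFC-134a: ΔF = 0.00016 × (104 − 0) = 0.00016 × 104 = 0.0166 W/m².

ΔF = 0.017 W/m²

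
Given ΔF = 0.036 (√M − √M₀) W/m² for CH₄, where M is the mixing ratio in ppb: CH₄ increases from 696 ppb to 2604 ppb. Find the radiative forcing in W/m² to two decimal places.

CH₄: 0.036 × (√2604 − √696) = 0.036 × (51.0294 − 26.3818) = 0.036 × 24.6476 = 0.8873 W/m².

ΔF = 0.89 W/m²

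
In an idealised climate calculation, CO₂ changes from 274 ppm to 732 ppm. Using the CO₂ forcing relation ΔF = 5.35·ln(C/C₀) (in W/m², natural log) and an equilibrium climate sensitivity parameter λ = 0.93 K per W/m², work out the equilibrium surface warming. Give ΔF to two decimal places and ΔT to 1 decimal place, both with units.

CO₂: 5.35 × ln(732/274) = 5.35 × ln(2.67153) = 5.35 × 0.98265 = 5.2572 W/m².
ΔT = λ ΔF = 0.93 × 5.26 = 4.8918 K.

ΔF = 5.26 W/m²; ΔT = 4.9 K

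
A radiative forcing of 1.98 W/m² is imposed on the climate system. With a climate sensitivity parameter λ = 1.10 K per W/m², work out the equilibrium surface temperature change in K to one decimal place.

ΔT = λ ΔF = 1.10 × 1.98 = 2.1780 K.

ΔT = 2.2 K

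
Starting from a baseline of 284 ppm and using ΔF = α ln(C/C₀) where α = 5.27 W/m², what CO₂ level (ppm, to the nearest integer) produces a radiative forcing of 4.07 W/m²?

Set 5.27 ln(C/284) = 4.07, so ln(C/284) = 4.07/5.27 = 0.77230.
Then C/284 = e^0.77230 = 2.16474, giving C = 284 × 2.16474 = 614.79 ppm.

C ≈ 615 ppm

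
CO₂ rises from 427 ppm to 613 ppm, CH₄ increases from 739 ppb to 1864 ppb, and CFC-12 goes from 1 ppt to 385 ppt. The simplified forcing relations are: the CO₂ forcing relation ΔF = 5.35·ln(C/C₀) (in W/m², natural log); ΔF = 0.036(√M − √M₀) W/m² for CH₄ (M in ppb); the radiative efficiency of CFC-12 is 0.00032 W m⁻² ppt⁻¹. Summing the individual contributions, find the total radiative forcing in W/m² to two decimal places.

CO₂: 5.35 × ln(613/427) = 5.35 × ln(1.43560) = 5.35 × 0.36158 = 1.9345 W/m².
CH₄: 0.036 × (√1864 − √739) = 0.036 × (43.1741 − 27.1846) = 0.036 × 15.9895 = 0.5756 W/m².
CFC-12: ΔF = 0.00032 × (385 − 1) = 0.00032 × 384 = 0.1229 W/m².
Total ΔF = 1.9345 + 0.5756 + 0.1229 = 2.6330 W/m².

ΔF = 2.63 W/m²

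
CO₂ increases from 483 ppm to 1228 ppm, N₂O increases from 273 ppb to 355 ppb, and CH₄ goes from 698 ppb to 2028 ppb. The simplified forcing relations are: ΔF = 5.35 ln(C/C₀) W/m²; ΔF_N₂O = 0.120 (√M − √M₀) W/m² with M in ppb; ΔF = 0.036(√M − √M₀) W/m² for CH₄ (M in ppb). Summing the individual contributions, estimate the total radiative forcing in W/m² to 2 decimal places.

CO₂: 5.35 × ln(1228/483) = 5.35 × ln(2.54244) = 5.35 × 0.93312 = 4.9922 W/m².
N₂O: 0.120 × (√355 − √273) = 0.120 × (18.8414 − 16.5227) = 0.120 × 2.3187 = 0.2782 W/m².
CH₄: 0.036 × (√2028 − √698) = 0.036 × (45.0333 − 26.4197) = 0.036 × 18.6136 = 0.6701 W/m².
Total ΔF = 4.9922 + 0.2782 + 0.6701 = 5.9405 W/m².

ΔF = 5.94 W/m²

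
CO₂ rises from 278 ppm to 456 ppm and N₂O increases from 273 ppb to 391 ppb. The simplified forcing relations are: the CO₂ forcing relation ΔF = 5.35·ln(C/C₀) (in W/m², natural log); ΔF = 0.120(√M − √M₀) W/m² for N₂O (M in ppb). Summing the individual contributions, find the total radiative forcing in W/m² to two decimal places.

ΔF = 3.04 W/m²

CO₂: 5.35 × ln(456/278) = 5.35 × ln(1.64029) = 5.35 × 0.49487 = 2.6476 W/m².
N₂O: 0.120 × (√391 − √273) = 0.120 × (19.7737 − 16.5227) = 0.120 × 3.2510 = 0.3901 W/m².
Total ΔF = 2.6476 + 0.3901 = 3.0377 W/m².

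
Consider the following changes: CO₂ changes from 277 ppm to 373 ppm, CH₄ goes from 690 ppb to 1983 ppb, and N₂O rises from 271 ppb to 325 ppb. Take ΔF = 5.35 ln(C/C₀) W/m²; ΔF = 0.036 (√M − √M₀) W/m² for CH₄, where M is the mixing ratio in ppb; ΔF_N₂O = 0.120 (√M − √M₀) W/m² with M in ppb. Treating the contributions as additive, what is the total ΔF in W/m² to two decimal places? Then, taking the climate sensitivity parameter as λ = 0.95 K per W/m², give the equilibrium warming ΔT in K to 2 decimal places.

CO₂: 5.35 × ln(373/277) = 5.35 × ln(1.34657) = 5.35 × 0.29756 = 1.5919 W/m².
CH₄: 0.036 × (√1983 − √690) = 0.036 × (44.5309 − 26.2679) = 0.036 × 18.2630 = 0.6575 W/m².
N₂O: 0.120 × (√325 − √271) = 0.120 × (18.0278 − 16.4621) = 0.120 × 1.5657 = 0.1879 W/m².
Total ΔF = 1.5919 + 0.6575 + 0.1879 = 2.4373 W/m².
ΔT = λ ΔF = 0.95 × 2.44 = 2.3180 K.

ΔF = 2.44 W/m²; ΔT = 2.32 K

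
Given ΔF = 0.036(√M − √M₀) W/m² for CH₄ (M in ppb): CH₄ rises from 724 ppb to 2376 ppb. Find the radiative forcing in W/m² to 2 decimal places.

CH₄: 0.036 × (√2376 − √724) = 0.036 × (48.7442 − 26.9072) = 0.036 × 21.8370 = 0.7861 W/m².

ΔF = 0.79 W/m²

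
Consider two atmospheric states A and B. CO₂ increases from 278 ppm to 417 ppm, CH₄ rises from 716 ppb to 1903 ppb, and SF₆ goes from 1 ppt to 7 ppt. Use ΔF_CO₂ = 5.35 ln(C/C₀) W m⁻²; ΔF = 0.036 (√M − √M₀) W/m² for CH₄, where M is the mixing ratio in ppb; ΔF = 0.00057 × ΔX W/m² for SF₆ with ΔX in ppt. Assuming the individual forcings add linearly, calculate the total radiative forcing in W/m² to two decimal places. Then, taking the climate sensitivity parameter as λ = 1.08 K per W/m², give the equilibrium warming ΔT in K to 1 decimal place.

CO₂: 5.35 × ln(417/278) = 5.35 × ln(1.50000) = 5.35 × 0.40547 = 2.1693 W/m².
CH₄: 0.036 × (√1903 − √716) = 0.036 × (43.6234 − 26.7582) = 0.036 × 16.8652 = 0.6071 W/m².
SF₆: ΔF = 0.00057 × (7 − 1) = 0.00057 × 6 = 0.0034 W/m².
Total ΔF = 2.1693 + 0.6071 + 0.0034 = 2.7798 W/m².
ΔT = λ ΔF = 1.08 × 2.78 = 3.0024 K.

ΔF = 2.78 W/m²; ΔT = 3.0 K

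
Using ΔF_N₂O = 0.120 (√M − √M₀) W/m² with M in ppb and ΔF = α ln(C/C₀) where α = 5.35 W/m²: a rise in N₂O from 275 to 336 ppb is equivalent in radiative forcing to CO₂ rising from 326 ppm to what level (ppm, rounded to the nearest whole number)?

N₂O forcing: 0.120 × (√336 − √275) = 0.120 × (18.3303 − 16.5831) = 0.120 × 1.7472 = 0.20966 W/m².
Set 5.35 ln(C/326) = 0.20966: ln(C/326) = 0.20966/5.35 = 0.03919, so C = 326 × e^0.03919 = 326 × 1.03997 = 339.03 ppm.

C ≈ 339 ppm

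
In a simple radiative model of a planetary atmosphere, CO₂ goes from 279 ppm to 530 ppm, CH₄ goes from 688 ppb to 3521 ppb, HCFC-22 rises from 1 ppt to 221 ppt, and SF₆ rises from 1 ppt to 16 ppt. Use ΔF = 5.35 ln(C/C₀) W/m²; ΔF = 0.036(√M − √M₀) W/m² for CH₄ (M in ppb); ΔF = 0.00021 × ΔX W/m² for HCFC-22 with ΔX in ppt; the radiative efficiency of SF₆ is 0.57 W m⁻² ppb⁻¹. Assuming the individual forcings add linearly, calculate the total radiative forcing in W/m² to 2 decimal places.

CO₂: 5.35 × ln(530/279) = 5.35 × ln(1.89964) = 5.35 × 0.64166 = 3.4329 W/m².
CH₄: 0.036 × (√3521 − √688) = 0.036 × (59.3380 − 26.2298) = 0.036 × 33.1082 = 1.1919 W/m².
HCFC-22: ΔF = 0.00021 × (221 − 1) = 0.00021 × 220 = 0.0462 W/m².
SF₆: Δ = 16 − 1 = 15 ppt = 0.015 ppb; ΔF = 0.57 × 0.015 = 0.0086 W/m².
Total ΔF = 3.4329 + 1.1919 + 0.0462 + 0.0086 = 4.6796 W/m².

ΔF = 4.68 W/m²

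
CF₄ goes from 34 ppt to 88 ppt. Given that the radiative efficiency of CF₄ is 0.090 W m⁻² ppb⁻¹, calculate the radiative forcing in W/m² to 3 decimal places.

ΔF = 0.005 W/m²

CF₄: Δ = 88 − 34 = 54 ppt = 0.054 ppb; ΔF = 0.090 × 0.054 = 0.0049 W/m².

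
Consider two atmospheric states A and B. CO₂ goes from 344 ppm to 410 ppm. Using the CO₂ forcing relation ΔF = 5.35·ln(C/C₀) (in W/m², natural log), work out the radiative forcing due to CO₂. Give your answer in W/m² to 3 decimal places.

ΔF = 0.939 W/m²

CO₂ absorption bands are partially saturated, so forcing scales with the logarithm of the concentration ratio.
CO₂: 5.35 × ln(410/344) = 5.35 × ln(1.19186) = 5.35 × 0.17552 = 0.9390 W/m².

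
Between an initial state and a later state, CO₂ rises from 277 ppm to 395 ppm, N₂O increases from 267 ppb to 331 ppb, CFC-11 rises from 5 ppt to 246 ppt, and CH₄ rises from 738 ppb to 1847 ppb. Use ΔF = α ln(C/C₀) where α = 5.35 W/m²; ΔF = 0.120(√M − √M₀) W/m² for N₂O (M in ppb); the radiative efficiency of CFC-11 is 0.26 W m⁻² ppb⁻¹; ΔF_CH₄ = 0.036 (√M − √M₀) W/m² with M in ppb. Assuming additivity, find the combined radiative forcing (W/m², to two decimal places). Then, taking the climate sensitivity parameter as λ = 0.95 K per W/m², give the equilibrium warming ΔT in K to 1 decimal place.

CO₂: 5.35 × ln(395/277) = 5.35 × ln(1.42599) = 5.35 × 0.35487 = 1.8986 W/m².
N₂O: 0.120 × (√331 − √267) = 0.120 × (18.1934 − 16.3401) = 0.120 × 1.8533 = 0.2224 W/m².
CFC-11: Δ = 246 − 5 = 241 ppt = 0.241 ppb; ΔF = 0.26 × 0.241 = 0.0627 W/m².
CH₄: 0.036 × (√1847 − √738) = 0.036 × (42.9767 − 27.1662) = 0.036 × 15.8105 = 0.5692 W/m².
Total ΔF = 1.8986 + 0.2224 + 0.0627 + 0.5692 = 2.7529 W/m².
ΔT = λ ΔF = 0.95 × 2.75 = 2.6125 K.

ΔF = 2.75 W/m²; ΔT = 2.6 K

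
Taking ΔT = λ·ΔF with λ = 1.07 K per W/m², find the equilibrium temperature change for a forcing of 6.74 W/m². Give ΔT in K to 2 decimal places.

ΔT = λ ΔF = 1.07 × 6.74 = 7.2118 K.

ΔT = 7.21 K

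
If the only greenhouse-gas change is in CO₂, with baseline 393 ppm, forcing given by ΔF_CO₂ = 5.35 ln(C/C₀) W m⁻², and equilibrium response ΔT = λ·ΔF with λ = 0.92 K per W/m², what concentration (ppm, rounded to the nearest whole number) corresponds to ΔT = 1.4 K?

Required forcing: ΔF = ΔT/λ = 1.4/0.92 = 1.5217 W/m².
Then ln(C/393) = ΔF/5.35 = 1.5217/5.35 = 0.28443.
So C = 393 × e^0.28443 = 393 × 1.32900 = 522.30 ppm.

C ≈ 522 ppm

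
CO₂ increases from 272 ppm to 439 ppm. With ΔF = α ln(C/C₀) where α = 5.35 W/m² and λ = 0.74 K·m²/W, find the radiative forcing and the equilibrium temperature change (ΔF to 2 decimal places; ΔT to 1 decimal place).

ΔF = 2.56 W/m²; ΔT = 1.9 K

CO₂: 5.35 × ln(439/272) = 5.35 × ln(1.61397) = 5.35 × 0.47870 = 2.5610 W/m².
ΔT = λ ΔF = 0.74 × 2.56 = 1.8944 K.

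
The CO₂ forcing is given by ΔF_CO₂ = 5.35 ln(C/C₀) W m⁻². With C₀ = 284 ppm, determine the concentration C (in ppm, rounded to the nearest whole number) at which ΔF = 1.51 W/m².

C ≈ 377 ppm

Set 5.35 ln(C/284) = 1.51, so ln(C/284) = 1.51/5.35 = 0.28224.
Then C/284 = e^0.28224 = 1.32610, giving C = 284 × 1.32610 = 376.61 ppm.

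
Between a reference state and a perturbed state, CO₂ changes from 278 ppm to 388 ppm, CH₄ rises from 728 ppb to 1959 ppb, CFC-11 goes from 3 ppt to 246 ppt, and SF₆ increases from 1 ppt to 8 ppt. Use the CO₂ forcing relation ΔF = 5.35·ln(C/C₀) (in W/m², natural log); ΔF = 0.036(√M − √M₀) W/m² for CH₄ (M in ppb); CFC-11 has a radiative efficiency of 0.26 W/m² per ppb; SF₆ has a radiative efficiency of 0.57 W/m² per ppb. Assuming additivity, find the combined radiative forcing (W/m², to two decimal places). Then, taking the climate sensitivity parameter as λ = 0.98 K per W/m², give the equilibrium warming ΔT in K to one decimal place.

CO₂: 5.35 × ln(388/278) = 5.35 × ln(1.39568) = 5.35 × 0.33338 = 1.7836 W/m².
CH₄: 0.036 × (√1959 − √728) = 0.036 × (44.2606 − 26.9815) = 0.036 × 17.2791 = 0.6220 W/m².
CFC-11: Δ = 246 − 3 = 243 ppt = 0.243 ppb; ΔF = 0.26 × 0.243 = 0.0632 W/m².
SF₆: Δ = 8 − 1 = 7 ppt = 0.007 ppb; ΔF = 0.57 × 0.007 = 0.0040 W/m².
Total ΔF = 1.7836 + 0.6220 + 0.0632 + 0.0040 = 2.4728 W/m².
ΔT = λ ΔF = 0.98 × 2.47 = 2.4206 K.

ΔF = 2.47 W/m²; ΔT = 2.4 K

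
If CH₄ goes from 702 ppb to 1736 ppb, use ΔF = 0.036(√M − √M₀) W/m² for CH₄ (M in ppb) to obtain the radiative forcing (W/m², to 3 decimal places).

ΔF = 0.546 W/m²

CH₄: 0.036 × (√1736 − √702) = 0.036 × (41.6653 − 26.4953) = 0.036 × 15.1700 = 0.5461 W/m².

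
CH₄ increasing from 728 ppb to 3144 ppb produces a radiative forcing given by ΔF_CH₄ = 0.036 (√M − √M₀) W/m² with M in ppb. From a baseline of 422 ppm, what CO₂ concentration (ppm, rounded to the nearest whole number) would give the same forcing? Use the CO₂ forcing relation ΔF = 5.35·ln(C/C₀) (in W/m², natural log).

C ≈ 513 ppm

CH₄ forcing: 0.036 × (√3144 − √728) = 0.036 × (56.0714 − 26.9815) = 0.036 × 29.0899 = 1.04724 W/m².
Set 5.35 ln(C/422) = 1.04724: ln(C/422) = 1.04724/5.35 = 0.19575, so C = 422 × e^0.19575 = 422 × 1.21622 = 513.24 ppm.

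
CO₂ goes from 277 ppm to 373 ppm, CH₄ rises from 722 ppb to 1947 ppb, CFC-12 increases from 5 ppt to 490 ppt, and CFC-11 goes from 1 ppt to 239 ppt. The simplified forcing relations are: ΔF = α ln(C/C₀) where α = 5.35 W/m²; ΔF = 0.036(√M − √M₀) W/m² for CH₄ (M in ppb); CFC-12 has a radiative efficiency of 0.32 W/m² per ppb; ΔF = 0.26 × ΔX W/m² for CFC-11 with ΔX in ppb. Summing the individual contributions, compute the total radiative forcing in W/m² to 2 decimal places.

ΔF = 2.43 W/m²

CO₂: 5.35 × ln(373/277) = 5.35 × ln(1.34657) = 5.35 × 0.29756 = 1.5919 W/m².
CH₄: 0.036 × (√1947 − √722) = 0.036 × (44.1248 − 26.8701) = 0.036 × 17.2547 = 0.6212 W/m².
CFC-12: Δ = 490 − 5 = 485 ppt = 0.485 ppb; ΔF = 0.32 × 0.485 = 0.1552 W/m².
CFC-11: Δ = 239 − 1 = 238 ppt = 0.238 ppb; ΔF = 0.26 × 0.238 = 0.0619 W/m².
Total ΔF = 1.5919 + 0.6212 + 0.1552 + 0.0619 = 2.4302 W/m².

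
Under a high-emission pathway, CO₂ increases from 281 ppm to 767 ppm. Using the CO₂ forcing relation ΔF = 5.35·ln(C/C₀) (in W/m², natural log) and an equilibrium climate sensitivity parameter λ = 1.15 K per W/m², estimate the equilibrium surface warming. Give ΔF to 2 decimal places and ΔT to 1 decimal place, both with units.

ΔF = 5.37 W/m²; ΔT = 6.2 K

CO₂: 5.35 × ln(767/281) = 5.35 × ln(2.72954) = 5.35 × 1.00413 = 5.3721 W/m².
ΔT = λ ΔF = 1.15 × 5.37 = 6.1755 K.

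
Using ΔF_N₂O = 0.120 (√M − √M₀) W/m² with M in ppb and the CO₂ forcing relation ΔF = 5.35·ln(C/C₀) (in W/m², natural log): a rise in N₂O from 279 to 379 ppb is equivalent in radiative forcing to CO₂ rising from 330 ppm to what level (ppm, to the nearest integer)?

N₂O forcing: 0.120 × (√379 − √279) = 0.120 × (19.4679 − 16.7033) = 0.120 × 2.7646 = 0.33175 W/m².
Set 5.35 ln(C/330) = 0.33175: ln(C/330) = 0.33175/5.35 = 0.06201, so C = 330 × e^0.06201 = 330 × 1.06397 = 351.11 ppm.

C ≈ 351 ppm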